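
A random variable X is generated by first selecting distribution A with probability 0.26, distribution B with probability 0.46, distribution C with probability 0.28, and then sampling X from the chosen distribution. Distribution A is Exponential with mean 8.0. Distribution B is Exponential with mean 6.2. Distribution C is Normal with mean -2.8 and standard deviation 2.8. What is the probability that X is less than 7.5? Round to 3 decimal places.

Conditional on each component, P(X < 7.5): A: 0.608394; B: 0.701707; C: 0.999883.
By total probability, P(X < 7.5) = 0.26·0.608394 + 0.46·0.701707 + 0.28·0.999883 = 0.760935.

0.761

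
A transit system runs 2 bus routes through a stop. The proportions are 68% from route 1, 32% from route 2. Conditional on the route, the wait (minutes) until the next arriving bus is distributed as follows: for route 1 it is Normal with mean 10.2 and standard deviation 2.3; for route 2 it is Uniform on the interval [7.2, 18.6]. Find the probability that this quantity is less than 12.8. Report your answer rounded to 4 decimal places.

Conditional on each route, P(X < 12.8): 1: 0.870853; 2: 0.491228.
By total probability, P(X < 12.8) = 0.68·0.870853 + 0.32·0.491228 = 0.749373.

0.7494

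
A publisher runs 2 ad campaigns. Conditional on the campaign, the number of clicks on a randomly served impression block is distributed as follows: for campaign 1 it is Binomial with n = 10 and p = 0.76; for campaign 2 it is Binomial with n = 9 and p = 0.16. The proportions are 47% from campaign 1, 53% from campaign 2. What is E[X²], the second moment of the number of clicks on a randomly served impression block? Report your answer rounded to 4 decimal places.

29.7446

For each component E[X²] = Var + (mean)², giving 1: 59.584; 2: 3.2832.
Overall E[X²] = 0.47·59.584 + 0.53·3.2832 = 29.7446.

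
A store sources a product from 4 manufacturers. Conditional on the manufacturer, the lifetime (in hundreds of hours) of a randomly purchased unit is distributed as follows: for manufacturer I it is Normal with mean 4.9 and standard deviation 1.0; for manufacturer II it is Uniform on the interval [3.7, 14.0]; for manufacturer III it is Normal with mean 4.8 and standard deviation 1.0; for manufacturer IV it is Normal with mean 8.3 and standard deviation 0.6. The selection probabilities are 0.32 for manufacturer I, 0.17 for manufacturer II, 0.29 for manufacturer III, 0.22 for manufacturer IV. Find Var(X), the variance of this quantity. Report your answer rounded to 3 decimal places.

Per component, I: μ=4.9, E[X²]=25.01; II: μ=8.85, E[X²]=87.1633; III: μ=4.8, E[X²]=24.04; IV: μ=8.3, E[X²]=69.25.
E[X] = 0.32·4.9 + 0.17·8.85 + 0.29·4.8 + 0.22·8.3 = 6.2905.
E[X²] = 0.32·25.01 + 0.17·87.1633 + 0.29·24.04 + 0.22·69.25 = 45.0276.
Var(X) = E[X²] − (E[X])² = 45.0276 − 39.5704 = 5.45718.

5.457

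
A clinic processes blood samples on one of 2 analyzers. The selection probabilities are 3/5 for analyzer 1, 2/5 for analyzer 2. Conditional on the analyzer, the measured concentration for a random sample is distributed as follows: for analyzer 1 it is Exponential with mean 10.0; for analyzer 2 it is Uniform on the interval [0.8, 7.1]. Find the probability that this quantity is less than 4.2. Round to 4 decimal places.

Conditional on each analyzer, P(X < 4.2): 1: 0.342953; 2: 0.539683.
By total probability, P(X < 4.2) = 0.6·0.342953 + 0.4·0.539683 = 0.421645.

0.4216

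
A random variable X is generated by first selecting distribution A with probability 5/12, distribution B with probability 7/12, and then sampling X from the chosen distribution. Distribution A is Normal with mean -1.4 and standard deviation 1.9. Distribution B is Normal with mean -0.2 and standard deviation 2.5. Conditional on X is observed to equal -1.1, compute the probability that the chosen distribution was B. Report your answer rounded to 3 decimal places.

Likelihoods f(-1.1 | ·): A: 0.207369; B: 0.149564.
Posterior ∝ prior × likelihood. Numerator for B: 0.583333·0.149564 = 0.0872458.
Normalizing constant: 0.416667·0.207369 + 0.583333·0.149564 = 0.173649.
P(B | observation) = 0.0872458 / 0.173649 = 0.502425.

0.502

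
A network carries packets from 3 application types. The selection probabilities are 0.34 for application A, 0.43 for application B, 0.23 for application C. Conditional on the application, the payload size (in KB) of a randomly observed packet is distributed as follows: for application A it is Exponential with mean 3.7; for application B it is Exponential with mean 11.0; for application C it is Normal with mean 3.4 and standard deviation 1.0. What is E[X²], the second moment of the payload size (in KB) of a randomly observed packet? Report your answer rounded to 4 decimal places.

116.2580

For each component E[X²] = Var + (mean)², giving A: 27.38; B: 242; C: 12.56.
Overall E[X²] = 0.34·27.38 + 0.43·242 + 0.23·12.56 = 116.258.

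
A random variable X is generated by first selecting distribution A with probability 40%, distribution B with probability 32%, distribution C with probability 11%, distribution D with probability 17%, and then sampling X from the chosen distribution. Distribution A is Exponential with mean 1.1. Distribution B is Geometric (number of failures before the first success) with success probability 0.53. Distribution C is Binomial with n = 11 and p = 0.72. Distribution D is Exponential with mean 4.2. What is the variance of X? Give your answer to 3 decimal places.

9.565

Per component, A: μ=1.1, E[X²]=2.42; B: μ=0.886792, E[X²]=2.45959; C: μ=7.92, E[X²]=64.944; D: μ=4.2, E[X²]=35.28.
E[X] = 0.4·1.1 + 0.32·0.886792 + 0.11·7.92 + 0.17·4.2 = 2.30897.
E[X²] = 0.4·2.42 + 0.32·2.45959 + 0.11·64.944 + 0.17·35.28 = 14.8965.
Var(X) = E[X²] − (E[X])² = 14.8965 − 5.33136 = 9.56515.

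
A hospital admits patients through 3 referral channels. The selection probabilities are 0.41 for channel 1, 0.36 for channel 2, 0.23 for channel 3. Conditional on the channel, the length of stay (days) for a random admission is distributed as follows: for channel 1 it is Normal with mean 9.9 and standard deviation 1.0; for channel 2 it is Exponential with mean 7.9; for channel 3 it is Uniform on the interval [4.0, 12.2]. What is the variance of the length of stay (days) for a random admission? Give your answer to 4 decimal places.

Per component, 1: μ=9.9, E[X²]=99.01; 2: μ=7.9, E[X²]=124.82; 3: μ=8.1, E[X²]=71.2133.
E[X] = 0.41·9.9 + 0.36·7.9 + 0.23·8.1 = 8.766.
E[X²] = 0.41·99.01 + 0.36·124.82 + 0.23·71.2133 = 101.908.
Var(X) = E[X²] − (E[X])² = 101.908 − 76.8428 = 25.0656.

25.0656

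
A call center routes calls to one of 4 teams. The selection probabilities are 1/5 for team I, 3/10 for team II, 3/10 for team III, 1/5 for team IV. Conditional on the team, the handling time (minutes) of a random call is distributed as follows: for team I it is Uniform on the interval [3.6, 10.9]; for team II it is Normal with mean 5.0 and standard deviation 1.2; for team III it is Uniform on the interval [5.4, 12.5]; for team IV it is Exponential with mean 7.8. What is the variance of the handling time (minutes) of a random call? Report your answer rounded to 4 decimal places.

Per component, I: μ=7.25, E[X²]=57.0033; II: μ=5, E[X²]=26.44; III: μ=8.95, E[X²]=84.3033; IV: μ=7.8, E[X²]=121.68.
E[X] = 0.2·7.25 + 0.3·5 + 0.3·8.95 + 0.2·7.8 = 7.195.
E[X²] = 0.2·57.0033 + 0.3·26.44 + 0.3·84.3033 + 0.2·121.68 = 68.9597.
Var(X) = E[X²] − (E[X])² = 68.9597 − 51.768 = 17.1916.

17.1916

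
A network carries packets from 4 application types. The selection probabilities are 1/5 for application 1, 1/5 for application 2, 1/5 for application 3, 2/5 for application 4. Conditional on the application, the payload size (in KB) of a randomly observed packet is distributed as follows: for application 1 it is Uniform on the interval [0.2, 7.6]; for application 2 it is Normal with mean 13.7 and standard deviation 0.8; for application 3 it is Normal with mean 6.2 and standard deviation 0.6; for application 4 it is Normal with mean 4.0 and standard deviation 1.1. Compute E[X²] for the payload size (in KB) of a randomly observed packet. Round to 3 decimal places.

For each component E[X²] = Var + (mean)², giving 1: 19.7733; 2: 188.33; 3: 38.8; 4: 17.21.
Overall E[X²] = 0.2·19.7733 + 0.2·188.33 + 0.2·38.8 + 0.4·17.21 = 56.2647.

56.265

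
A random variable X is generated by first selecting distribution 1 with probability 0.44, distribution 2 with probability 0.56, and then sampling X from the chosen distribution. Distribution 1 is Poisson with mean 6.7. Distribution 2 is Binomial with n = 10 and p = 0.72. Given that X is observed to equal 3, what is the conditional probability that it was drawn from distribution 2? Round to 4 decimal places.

Likelihoods P(X=3 | ·): 1: 0.0617021; 2: 0.00604345.
Posterior ∝ prior × likelihood. Numerator for 2: 0.56·0.00604345 = 0.00338433.
Normalizing constant: 0.44·0.0617021 + 0.56·0.00604345 = 0.0305333.
P(2 | observation) = 0.00338433 / 0.0305333 = 0.110841.

0.1108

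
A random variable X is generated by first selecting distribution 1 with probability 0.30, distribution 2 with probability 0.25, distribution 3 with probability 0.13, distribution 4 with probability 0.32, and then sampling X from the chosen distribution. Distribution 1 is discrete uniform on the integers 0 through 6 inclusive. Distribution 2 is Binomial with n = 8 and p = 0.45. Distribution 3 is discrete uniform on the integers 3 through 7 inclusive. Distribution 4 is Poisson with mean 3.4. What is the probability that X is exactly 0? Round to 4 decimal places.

0.0556

Conditional on each component, P(X = 0): 1: 0.142857; 2: 0.00837339; 3: 0; 4: 0.0333733.
By total probability, P(X = 0) = 0.3·0.142857 + 0.25·0.00837339 + 0.13·0 + 0.32·0.0333733 = 0.0556299.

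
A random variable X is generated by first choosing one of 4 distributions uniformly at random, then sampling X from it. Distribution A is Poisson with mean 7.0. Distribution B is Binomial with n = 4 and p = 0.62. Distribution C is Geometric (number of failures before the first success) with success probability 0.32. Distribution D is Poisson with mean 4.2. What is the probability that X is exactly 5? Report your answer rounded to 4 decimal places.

Conditional on each component, P(X = 5): A: 0.127717; B: 0; C: 0.0465259; D: 0.163316.
By total probability, P(X = 5) = 0.25·0.127717 + 0.25·0 + 0.25·0.0465259 + 0.25·0.163316 = 0.0843896.

0.0844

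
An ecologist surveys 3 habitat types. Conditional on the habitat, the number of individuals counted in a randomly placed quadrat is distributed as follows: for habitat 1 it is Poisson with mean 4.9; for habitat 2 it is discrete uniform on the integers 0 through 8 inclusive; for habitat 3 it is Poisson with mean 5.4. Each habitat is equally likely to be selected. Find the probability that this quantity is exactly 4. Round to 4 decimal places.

0.1500

Conditional on each habitat, P(X = 4): 1: 0.178867; 2: 0.111111; 3: 0.16002.
By total probability, P(X = 4) = 0.333333·0.178867 + 0.333333·0.111111 + 0.333333·0.16002 = 0.149999.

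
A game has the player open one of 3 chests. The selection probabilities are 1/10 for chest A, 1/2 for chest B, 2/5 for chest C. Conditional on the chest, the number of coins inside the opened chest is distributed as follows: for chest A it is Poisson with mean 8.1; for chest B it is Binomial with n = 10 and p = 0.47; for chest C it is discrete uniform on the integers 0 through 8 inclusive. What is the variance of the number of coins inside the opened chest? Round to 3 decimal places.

Per component, A: μ=8.1, E[X²]=73.71; B: μ=4.7, E[X²]=24.581; C: μ=4, E[X²]=22.6667.
E[X] = 0.1·8.1 + 0.5·4.7 + 0.4·4 = 4.76.
E[X²] = 0.1·73.71 + 0.5·24.581 + 0.4·22.6667 = 28.7282.
Var(X) = E[X²] − (E[X])² = 28.7282 − 22.6576 = 6.07057.

6.071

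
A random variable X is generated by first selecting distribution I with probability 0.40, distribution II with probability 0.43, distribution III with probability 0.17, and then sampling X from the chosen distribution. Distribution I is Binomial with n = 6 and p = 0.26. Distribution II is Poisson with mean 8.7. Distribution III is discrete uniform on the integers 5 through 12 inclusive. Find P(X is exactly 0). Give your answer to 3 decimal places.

0.066

Conditional on each component, P(X = 0): I: 0.164206; II: 0.000166586; III: 0.
By total probability, P(X = 0) = 0.4·0.164206 + 0.43·0.000166586 + 0.17·0 = 0.0657542.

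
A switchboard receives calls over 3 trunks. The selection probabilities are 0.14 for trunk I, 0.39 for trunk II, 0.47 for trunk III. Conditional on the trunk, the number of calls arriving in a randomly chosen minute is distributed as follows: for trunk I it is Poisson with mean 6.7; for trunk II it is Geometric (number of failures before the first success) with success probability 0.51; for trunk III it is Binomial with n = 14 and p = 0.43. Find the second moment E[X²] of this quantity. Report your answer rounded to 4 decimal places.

For each component E[X²] = Var + (mean)², giving I: 51.59; II: 2.807; III: 39.6718.
Overall E[X²] = 0.14·51.59 + 0.39·2.807 + 0.47·39.6718 = 26.9631.

26.9631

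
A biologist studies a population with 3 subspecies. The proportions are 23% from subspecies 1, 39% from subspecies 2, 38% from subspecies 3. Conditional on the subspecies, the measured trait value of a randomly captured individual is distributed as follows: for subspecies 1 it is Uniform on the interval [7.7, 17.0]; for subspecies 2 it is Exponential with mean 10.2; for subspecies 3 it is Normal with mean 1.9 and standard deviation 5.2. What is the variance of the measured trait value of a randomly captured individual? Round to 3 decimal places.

72.677

Per component, 1: μ=12.35, E[X²]=159.73; 2: μ=10.2, E[X²]=208.08; 3: μ=1.9, E[X²]=30.65.
E[X] = 0.23·12.35 + 0.39·10.2 + 0.38·1.9 = 7.5405.
E[X²] = 0.23·159.73 + 0.39·208.08 + 0.38·30.65 = 129.536.
Var(X) = E[X²] − (E[X])² = 129.536 − 56.8591 = 72.677.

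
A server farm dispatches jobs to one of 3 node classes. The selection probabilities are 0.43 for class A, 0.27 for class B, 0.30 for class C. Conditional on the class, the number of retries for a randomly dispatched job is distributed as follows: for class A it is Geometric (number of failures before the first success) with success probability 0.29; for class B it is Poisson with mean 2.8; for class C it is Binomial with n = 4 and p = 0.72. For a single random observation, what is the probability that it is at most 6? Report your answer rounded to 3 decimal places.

Conditional on each class, P(X ≤ 6): A: 0.909049; B: 0.975589; C: 1.
By total probability, P(X ≤ 6) = 0.43·0.909049 + 0.27·0.975589 + 0.3·1 = 0.9543.

0.954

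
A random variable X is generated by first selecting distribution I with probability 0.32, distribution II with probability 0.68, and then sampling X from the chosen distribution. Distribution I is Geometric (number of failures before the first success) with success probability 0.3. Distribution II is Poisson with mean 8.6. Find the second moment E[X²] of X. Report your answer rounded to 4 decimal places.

60.3719

For each component E[X²] = Var + (mean)², giving I: 13.2222; II: 82.56.
Overall E[X²] = 0.32·13.2222 + 0.68·82.56 = 60.3719.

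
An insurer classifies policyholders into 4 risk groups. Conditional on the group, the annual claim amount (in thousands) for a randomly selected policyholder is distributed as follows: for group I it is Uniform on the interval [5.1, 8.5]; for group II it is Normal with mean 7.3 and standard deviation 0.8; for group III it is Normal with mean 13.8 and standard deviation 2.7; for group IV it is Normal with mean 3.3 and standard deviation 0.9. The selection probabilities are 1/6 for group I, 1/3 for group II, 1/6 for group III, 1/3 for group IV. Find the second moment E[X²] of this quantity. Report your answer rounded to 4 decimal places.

62.6989

For each component E[X²] = Var + (mean)², giving I: 47.2033; II: 53.93; III: 197.73; IV: 11.7.
Overall E[X²] = 0.166667·47.2033 + 0.333333·53.93 + 0.166667·197.73 + 0.333333·11.7 = 62.6989.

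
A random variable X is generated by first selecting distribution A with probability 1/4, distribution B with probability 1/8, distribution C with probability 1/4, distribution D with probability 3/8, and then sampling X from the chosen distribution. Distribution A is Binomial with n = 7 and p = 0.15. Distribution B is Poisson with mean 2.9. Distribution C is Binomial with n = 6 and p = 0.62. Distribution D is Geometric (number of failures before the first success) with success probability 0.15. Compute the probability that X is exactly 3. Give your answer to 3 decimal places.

0.143

Conditional on each component, P(X = 3): A: 0.061662; B: 0.22366; C: 0.261551; D: 0.0921187.
By total probability, P(X = 3) = 0.25·0.061662 + 0.125·0.22366 + 0.25·0.261551 + 0.375·0.0921187 = 0.143305.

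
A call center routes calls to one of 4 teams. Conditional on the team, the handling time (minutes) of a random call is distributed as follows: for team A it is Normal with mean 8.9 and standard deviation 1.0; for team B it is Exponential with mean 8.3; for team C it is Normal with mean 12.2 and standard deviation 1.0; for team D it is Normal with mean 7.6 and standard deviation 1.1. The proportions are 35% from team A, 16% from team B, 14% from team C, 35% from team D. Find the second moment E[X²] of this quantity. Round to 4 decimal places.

91.7354

For each component E[X²] = Var + (mean)², giving A: 80.21; B: 137.78; C: 149.84; D: 58.97.
Overall E[X²] = 0.35·80.21 + 0.16·137.78 + 0.14·149.84 + 0.35·58.97 = 91.7354.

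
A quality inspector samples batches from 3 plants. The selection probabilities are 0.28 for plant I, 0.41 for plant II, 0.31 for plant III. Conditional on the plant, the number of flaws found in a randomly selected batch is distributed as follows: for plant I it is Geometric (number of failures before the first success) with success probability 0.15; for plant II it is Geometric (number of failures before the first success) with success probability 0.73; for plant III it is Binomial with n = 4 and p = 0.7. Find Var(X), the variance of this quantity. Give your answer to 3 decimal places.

15.731

Per component, I: μ=5.66667, E[X²]=69.8889; II: μ=0.369863, E[X²]=0.64346; III: μ=2.8, E[X²]=8.68.
E[X] = 0.28·5.66667 + 0.41·0.369863 + 0.31·2.8 = 2.60631.
E[X²] = 0.28·69.8889 + 0.41·0.64346 + 0.31·8.68 = 22.5235.
Var(X) = E[X²] − (E[X])² = 22.5235 − 6.79285 = 15.7307.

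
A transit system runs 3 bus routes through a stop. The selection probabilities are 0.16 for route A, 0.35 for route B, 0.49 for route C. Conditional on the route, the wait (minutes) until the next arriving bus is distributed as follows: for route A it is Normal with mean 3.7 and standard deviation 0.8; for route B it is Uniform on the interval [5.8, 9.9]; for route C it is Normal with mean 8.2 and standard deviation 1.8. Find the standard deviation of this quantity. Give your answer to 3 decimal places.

Per component, A: μ=3.7, E[X²]=14.33; B: μ=7.85, E[X²]=63.0233; C: μ=8.2, E[X²]=70.48.
E[X] = 0.16·3.7 + 0.35·7.85 + 0.49·8.2 = 7.3575.
E[X²] = 0.16·14.33 + 0.35·63.0233 + 0.49·70.48 = 58.8862.
Var(X) = E[X²] − (E[X])² = 58.8862 − 54.1328 = 4.75336.
SD(X) = √4.75336 = 2.18022.

2.180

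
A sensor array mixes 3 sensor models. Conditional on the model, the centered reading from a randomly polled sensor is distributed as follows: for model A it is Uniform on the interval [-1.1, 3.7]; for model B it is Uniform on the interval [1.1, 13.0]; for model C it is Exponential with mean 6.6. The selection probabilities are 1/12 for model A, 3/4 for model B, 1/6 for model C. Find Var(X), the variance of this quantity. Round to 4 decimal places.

Per component, A: μ=1.3, E[X²]=3.61; B: μ=7.05, E[X²]=61.5033; C: μ=6.6, E[X²]=87.12.
E[X] = 0.0833333·1.3 + 0.75·7.05 + 0.166667·6.6 = 6.49583.
E[X²] = 0.0833333·3.61 + 0.75·61.5033 + 0.166667·87.12 = 60.9483.
Var(X) = E[X²] − (E[X])² = 60.9483 − 42.1959 = 18.7525.

18.7525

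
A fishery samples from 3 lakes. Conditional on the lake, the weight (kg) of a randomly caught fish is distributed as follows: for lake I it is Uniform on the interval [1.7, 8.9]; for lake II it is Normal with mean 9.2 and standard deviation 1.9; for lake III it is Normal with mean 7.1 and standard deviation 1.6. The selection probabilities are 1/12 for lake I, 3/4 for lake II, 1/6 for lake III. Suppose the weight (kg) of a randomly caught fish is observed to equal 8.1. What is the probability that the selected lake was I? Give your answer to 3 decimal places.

Likelihoods f(8.1 | ·): I: 0.138889; II: 0.177571; III: 0.205101.
Posterior ∝ prior × likelihood. Numerator for I: 0.0833333·0.138889 = 0.0115741.
Normalizing constant: 0.0833333·0.138889 + 0.75·0.177571 + 0.166667·0.205101 = 0.178936.
P(I | observation) = 0.0115741 / 0.178936 = 0.0646827.

0.065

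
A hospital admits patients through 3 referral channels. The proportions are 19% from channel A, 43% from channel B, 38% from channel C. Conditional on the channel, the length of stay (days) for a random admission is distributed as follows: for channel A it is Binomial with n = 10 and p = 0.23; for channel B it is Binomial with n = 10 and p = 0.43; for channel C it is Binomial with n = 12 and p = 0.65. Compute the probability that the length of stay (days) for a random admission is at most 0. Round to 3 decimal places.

Conditional on each channel, P(X ≤ 0): A: 0.0732668; B: 0.00362033; C: 3.37922e-06.
By total probability, P(X ≤ 0) = 0.19·0.0732668 + 0.43·0.00362033 + 0.38·3.37922e-06 = 0.0154787.

0.015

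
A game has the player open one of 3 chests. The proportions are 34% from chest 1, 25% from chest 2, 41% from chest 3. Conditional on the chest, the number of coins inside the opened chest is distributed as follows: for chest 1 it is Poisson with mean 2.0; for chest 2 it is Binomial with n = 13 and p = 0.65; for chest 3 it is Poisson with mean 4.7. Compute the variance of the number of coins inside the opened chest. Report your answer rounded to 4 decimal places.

Per component, 1: μ=2, E[X²]=6; 2: μ=8.45, E[X²]=74.36; 3: μ=4.7, E[X²]=26.79.
E[X] = 0.34·2 + 0.25·8.45 + 0.41·4.7 = 4.7195.
E[X²] = 0.34·6 + 0.25·74.36 + 0.41·26.79 = 31.6139.
Var(X) = E[X²] − (E[X])² = 31.6139 − 22.2737 = 9.34022.

9.3402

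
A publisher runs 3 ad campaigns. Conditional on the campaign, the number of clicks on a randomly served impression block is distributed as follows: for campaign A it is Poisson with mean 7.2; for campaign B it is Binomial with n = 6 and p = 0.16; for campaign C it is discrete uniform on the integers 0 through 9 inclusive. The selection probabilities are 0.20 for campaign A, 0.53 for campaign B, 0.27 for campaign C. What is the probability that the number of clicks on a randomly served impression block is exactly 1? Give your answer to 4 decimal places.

0.2409

Conditional on each campaign, P(X = 1): A: 0.00537542; B: 0.401483; C: 0.1.
By total probability, P(X = 1) = 0.2·0.00537542 + 0.53·0.401483 + 0.27·0.1 = 0.240861.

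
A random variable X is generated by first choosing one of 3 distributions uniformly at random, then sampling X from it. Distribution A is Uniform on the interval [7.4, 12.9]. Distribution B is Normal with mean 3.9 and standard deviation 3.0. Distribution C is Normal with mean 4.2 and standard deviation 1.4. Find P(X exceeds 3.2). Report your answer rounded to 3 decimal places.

Conditional on each component, P(X > 3.2): A: 1; B: 0.592249; C: 0.762475.
By total probability, P(X > 3.2) = 0.333333·1 + 0.333333·0.592249 + 0.333333·0.762475 = 0.784908.

0.785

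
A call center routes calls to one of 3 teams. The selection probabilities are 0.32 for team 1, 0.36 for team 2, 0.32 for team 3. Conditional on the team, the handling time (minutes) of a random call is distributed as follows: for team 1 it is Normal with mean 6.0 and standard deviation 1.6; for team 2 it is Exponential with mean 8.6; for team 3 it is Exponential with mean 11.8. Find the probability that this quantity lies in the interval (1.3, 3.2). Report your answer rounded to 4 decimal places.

Conditional on each team, P(1.3 < X < 3.2): 1: 0.0384048; 2: 0.170418; 3: 0.133208.
By total probability, P(1.3 < X < 3.2) = 0.32·0.0384048 + 0.36·0.170418 + 0.32·0.133208 = 0.116266.

0.1163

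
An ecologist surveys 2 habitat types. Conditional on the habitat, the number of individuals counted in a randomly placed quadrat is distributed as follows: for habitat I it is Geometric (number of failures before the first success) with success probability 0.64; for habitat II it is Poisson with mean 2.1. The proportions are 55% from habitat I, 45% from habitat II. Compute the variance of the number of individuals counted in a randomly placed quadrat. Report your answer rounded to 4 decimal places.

Per component, I: μ=0.5625, E[X²]=1.19531; II: μ=2.1, E[X²]=6.51.
E[X] = 0.55·0.5625 + 0.45·2.1 = 1.25438.
E[X²] = 0.55·1.19531 + 0.45·6.51 = 3.58692.
Var(X) = E[X²] − (E[X])² = 3.58692 − 1.57346 = 2.01347.

2.0135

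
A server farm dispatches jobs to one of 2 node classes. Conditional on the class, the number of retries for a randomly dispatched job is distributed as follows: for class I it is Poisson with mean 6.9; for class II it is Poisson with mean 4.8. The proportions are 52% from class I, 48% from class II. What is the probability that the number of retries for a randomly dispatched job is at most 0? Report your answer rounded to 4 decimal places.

0.0045

Conditional on each class, P(X ≤ 0): I: 0.00100779; II: 0.00822975.
By total probability, P(X ≤ 0) = 0.52·0.00100779 + 0.48·0.00822975 = 0.00447433.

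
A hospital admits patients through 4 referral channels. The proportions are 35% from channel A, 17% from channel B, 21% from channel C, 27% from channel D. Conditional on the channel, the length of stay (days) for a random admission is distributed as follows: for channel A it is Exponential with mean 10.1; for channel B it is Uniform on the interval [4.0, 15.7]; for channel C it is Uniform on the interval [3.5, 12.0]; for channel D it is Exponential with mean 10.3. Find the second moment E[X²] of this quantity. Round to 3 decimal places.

For each component E[X²] = Var + (mean)², giving A: 204.02; B: 108.43; C: 66.0833; D: 212.18.
Overall E[X²] = 0.35·204.02 + 0.17·108.43 + 0.21·66.0833 + 0.27·212.18 = 161.006.

161.006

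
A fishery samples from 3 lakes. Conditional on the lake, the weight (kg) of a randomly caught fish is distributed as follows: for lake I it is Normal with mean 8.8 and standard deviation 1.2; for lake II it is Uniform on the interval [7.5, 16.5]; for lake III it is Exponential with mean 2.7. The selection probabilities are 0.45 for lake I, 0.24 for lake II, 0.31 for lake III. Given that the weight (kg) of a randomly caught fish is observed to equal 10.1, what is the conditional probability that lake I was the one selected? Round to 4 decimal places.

0.7389

Likelihoods f(10.1 | ·): I: 0.184877; II: 0.111111; III: 0.0087913.
Posterior ∝ prior × likelihood. Numerator for I: 0.45·0.184877 = 0.0831946.
Normalizing constant: 0.45·0.184877 + 0.24·0.111111 + 0.31·0.0087913 = 0.112587.
P(I | observation) = 0.0831946 / 0.112587 = 0.738939.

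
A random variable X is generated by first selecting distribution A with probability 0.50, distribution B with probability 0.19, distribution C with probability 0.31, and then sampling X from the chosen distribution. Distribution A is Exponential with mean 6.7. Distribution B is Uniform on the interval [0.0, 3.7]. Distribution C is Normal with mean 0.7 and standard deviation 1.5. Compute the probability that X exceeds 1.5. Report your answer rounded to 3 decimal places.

0.605

Conditional on each component, P(X > 1.5): A: 0.799411; B: 0.594595; C: 0.296901.
By total probability, P(X > 1.5) = 0.5·0.799411 + 0.19·0.594595 + 0.31·0.296901 = 0.604718.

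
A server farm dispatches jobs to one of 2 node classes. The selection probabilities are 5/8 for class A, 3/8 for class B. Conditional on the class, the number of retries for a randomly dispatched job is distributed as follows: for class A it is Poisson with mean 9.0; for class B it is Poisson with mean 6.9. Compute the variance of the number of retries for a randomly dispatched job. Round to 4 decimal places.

Per component, A: μ=9, E[X²]=90; B: μ=6.9, E[X²]=54.51.
E[X] = 0.625·9 + 0.375·6.9 = 8.2125.
E[X²] = 0.625·90 + 0.375·54.51 = 76.6912.
Var(X) = E[X²] − (E[X])² = 76.6912 − 67.4452 = 9.24609.

9.2461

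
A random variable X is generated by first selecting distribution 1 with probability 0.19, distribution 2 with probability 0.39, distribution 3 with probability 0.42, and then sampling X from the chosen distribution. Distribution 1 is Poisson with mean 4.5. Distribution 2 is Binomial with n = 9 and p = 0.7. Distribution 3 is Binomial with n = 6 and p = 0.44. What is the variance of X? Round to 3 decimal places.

4.923

Per component, 1: μ=4.5, E[X²]=24.75; 2: μ=6.3, E[X²]=41.58; 3: μ=2.64, E[X²]=8.448.
E[X] = 0.19·4.5 + 0.39·6.3 + 0.42·2.64 = 4.4208.
E[X²] = 0.19·24.75 + 0.39·41.58 + 0.42·8.448 = 24.4669.
Var(X) = E[X²] − (E[X])² = 24.4669 − 19.5435 = 4.92339.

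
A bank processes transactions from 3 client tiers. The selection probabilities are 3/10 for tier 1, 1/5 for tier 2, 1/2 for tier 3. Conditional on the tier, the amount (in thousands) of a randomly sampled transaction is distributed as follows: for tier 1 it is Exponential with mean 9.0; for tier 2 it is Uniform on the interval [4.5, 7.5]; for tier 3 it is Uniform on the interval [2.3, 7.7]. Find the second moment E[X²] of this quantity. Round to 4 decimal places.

For each component E[X²] = Var + (mean)², giving 1: 162; 2: 36.75; 3: 27.43.
Overall E[X²] = 0.3·162 + 0.2·36.75 + 0.5·27.43 = 69.665.

69.6650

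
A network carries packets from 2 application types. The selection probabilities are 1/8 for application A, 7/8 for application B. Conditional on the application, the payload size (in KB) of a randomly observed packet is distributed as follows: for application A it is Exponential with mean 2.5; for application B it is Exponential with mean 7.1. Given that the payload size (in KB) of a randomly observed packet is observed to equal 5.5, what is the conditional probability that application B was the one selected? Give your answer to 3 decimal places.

Likelihoods f(5.5 | ·): A: 0.0443213; B: 0.0649107.
Posterior ∝ prior × likelihood. Numerator for B: 0.875·0.0649107 = 0.0567969.
Normalizing constant: 0.125·0.0443213 + 0.875·0.0649107 = 0.062337.
P(B | observation) = 0.0567969 / 0.062337 = 0.911126.

0.911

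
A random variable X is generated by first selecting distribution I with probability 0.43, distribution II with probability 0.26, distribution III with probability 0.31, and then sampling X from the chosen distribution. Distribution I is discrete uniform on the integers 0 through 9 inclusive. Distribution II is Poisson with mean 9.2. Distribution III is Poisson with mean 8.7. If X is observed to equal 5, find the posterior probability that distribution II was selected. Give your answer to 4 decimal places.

Likelihoods P(X=5 | ·): I: 0.1; II: 0.0554943; III: 0.0691915.
Posterior ∝ prior × likelihood. Numerator for II: 0.26·0.0554943 = 0.0144285.
Normalizing constant: 0.43·0.1 + 0.26·0.0554943 + 0.31·0.0691915 = 0.0788779.
P(II | observation) = 0.0144285 / 0.0788779 = 0.182922.

0.1829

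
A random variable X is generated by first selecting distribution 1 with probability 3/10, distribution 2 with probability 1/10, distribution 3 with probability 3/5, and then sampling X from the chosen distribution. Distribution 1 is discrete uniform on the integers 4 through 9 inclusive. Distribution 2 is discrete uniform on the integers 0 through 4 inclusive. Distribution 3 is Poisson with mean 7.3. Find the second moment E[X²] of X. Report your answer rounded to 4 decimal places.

50.5040

For each component E[X²] = Var + (mean)², giving 1: 45.1667; 2: 6; 3: 60.59.
Overall E[X²] = 0.3·45.1667 + 0.1·6 + 0.6·60.59 = 50.504.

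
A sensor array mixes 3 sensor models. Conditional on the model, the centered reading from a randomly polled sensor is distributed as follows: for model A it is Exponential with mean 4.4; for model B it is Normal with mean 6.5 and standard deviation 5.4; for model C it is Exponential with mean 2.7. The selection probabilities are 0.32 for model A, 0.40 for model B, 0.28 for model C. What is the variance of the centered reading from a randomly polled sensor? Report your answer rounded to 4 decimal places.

Per component, A: μ=4.4, E[X²]=38.72; B: μ=6.5, E[X²]=71.41; C: μ=2.7, E[X²]=14.58.
E[X] = 0.32·4.4 + 0.4·6.5 + 0.28·2.7 = 4.764.
E[X²] = 0.32·38.72 + 0.4·71.41 + 0.28·14.58 = 45.0368.
Var(X) = E[X²] − (E[X])² = 45.0368 − 22.6957 = 22.3411.

22.3411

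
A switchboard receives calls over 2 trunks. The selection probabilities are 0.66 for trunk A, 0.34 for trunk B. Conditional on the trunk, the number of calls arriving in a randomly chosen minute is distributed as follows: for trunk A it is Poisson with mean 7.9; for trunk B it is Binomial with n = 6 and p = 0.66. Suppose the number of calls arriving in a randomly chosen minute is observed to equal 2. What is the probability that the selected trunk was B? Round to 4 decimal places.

Likelihoods P(X=2 | ·): A: 0.0115691; B: 0.0873162.
Posterior ∝ prior × likelihood. Numerator for B: 0.34·0.0873162 = 0.0296875.
Normalizing constant: 0.66·0.0115691 + 0.34·0.0873162 = 0.0373231.
P(B | observation) = 0.0296875 / 0.0373231 = 0.79542.

0.7954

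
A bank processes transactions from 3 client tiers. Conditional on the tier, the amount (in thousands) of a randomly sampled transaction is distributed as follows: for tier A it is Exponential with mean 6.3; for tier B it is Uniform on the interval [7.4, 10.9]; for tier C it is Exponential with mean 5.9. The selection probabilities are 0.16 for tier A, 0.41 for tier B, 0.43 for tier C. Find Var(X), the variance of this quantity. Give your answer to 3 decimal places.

Per component, A: μ=6.3, E[X²]=79.38; B: μ=9.15, E[X²]=84.7433; C: μ=5.9, E[X²]=69.62.
E[X] = 0.16·6.3 + 0.41·9.15 + 0.43·5.9 = 7.2965.
E[X²] = 0.16·79.38 + 0.41·84.7433 + 0.43·69.62 = 77.3822.
Var(X) = E[X²] − (E[X])² = 77.3822 − 53.2389 = 24.1433.

24.143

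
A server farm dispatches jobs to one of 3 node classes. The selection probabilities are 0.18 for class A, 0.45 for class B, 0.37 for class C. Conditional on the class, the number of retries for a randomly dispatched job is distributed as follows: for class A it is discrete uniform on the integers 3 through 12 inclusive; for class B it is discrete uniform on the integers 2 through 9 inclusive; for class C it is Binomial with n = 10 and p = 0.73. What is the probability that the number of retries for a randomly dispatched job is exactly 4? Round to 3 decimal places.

Conditional on each class, P(X = 4): A: 0.1; B: 0.125; C: 0.0231043.
By total probability, P(X = 4) = 0.18·0.1 + 0.45·0.125 + 0.37·0.0231043 = 0.0827986.

0.083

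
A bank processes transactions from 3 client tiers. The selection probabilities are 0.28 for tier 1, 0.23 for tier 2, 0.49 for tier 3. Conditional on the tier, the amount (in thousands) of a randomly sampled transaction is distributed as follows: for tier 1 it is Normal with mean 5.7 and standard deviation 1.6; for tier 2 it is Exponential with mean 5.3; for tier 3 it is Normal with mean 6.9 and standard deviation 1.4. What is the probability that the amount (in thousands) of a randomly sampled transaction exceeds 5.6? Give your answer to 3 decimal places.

0.630

Conditional on each tier, P(X > 5.6): 1: 0.524918; 2: 0.347634; 3: 0.823444.
By total probability, P(X > 5.6) = 0.28·0.524918 + 0.23·0.347634 + 0.49·0.823444 = 0.630421.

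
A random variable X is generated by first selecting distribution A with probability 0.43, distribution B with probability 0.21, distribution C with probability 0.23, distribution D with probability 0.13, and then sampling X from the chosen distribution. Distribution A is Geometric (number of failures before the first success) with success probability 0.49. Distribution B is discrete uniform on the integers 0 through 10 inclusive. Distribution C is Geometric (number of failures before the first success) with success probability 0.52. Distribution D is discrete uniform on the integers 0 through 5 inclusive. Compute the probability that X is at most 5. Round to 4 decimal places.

0.8942

Conditional on each component, P(X ≤ 5): A: 0.982404; B: 0.545455; C: 0.987769; D: 1.
By total probability, P(X ≤ 5) = 0.43·0.982404 + 0.21·0.545455 + 0.23·0.987769 + 0.13·1 = 0.894166.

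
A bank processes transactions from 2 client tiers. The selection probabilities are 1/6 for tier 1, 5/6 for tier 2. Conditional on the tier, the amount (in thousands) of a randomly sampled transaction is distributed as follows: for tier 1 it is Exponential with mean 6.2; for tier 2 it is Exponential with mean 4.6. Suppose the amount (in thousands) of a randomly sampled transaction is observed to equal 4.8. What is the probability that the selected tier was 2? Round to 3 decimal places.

0.837

Likelihoods f(4.8 | ·): 1: 0.074367; 2: 0.0765712.
Posterior ∝ prior × likelihood. Numerator for 2: 0.833333·0.0765712 = 0.0638093.
Normalizing constant: 0.166667·0.074367 + 0.833333·0.0765712 = 0.0762038.
P(2 | observation) = 0.0638093 / 0.0762038 = 0.837351.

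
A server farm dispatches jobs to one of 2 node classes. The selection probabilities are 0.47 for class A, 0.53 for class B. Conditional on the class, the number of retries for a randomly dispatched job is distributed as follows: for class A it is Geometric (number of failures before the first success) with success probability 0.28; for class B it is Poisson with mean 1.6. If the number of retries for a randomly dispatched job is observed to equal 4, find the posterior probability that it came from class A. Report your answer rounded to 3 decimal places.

Likelihoods P(X=4 | ·): A: 0.0752468; B: 0.0551312.
Posterior ∝ prior × likelihood. Numerator for A: 0.47·0.0752468 = 0.035366.
Normalizing constant: 0.47·0.0752468 + 0.53·0.0551312 = 0.0645855.
P(A | observation) = 0.035366 / 0.0645855 = 0.547584.

0.548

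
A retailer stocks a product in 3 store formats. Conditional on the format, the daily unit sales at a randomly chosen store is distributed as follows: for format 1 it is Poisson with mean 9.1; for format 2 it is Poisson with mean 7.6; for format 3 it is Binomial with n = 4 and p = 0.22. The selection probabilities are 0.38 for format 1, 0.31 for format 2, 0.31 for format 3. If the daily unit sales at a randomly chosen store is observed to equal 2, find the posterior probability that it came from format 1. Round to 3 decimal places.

Likelihoods P(X=2 | ·): 1: 0.00462352; 2: 0.014453; 3: 0.176679.
Posterior ∝ prior × likelihood. Numerator for 1: 0.38·0.00462352 = 0.00175694.
Normalizing constant: 0.38·0.00462352 + 0.31·0.014453 + 0.31·0.176679 = 0.061008.
P(1 | observation) = 0.00175694 / 0.061008 = 0.0287985.

0.029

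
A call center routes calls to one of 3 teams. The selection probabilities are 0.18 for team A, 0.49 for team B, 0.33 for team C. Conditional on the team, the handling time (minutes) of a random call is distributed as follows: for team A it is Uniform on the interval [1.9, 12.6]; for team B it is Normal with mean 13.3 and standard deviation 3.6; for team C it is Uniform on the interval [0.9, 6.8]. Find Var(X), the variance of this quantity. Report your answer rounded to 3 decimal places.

27.380

Per component, A: μ=7.25, E[X²]=62.1033; B: μ=13.3, E[X²]=189.85; C: μ=3.85, E[X²]=17.7233.
E[X] = 0.18·7.25 + 0.49·13.3 + 0.33·3.85 = 9.0925.
E[X²] = 0.18·62.1033 + 0.49·189.85 + 0.33·17.7233 = 110.054.
Var(X) = E[X²] − (E[X])² = 110.054 − 82.6736 = 27.3802.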